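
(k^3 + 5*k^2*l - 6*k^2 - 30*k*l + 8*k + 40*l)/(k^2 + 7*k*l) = (k^3 + 5*k^2*l - 6*k^2 - 30*k*l + 8*k + 40*l)/(k*(k + 7*l))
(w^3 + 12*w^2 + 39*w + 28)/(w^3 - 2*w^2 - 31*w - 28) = (w + 7)/(w - 7)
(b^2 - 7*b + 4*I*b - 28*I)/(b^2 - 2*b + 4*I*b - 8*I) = (b - 7)/(b - 2)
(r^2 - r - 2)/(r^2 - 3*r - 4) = (r - 2)/(r - 4)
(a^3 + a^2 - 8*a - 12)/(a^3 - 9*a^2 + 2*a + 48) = (a + 2)/(a - 8)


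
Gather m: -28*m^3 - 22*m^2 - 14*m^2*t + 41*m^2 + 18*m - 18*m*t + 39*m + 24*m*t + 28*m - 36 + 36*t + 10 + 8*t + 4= -28*m^3 + m^2*(19 - 14*t) + m*(6*t + 85) + 44*t - 22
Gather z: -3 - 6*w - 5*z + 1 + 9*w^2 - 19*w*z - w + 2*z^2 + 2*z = 9*w^2 - 7*w + 2*z^2 + z*(-19*w - 3) - 2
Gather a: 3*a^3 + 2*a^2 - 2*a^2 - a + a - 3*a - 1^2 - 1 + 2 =3*a^3 - 3*a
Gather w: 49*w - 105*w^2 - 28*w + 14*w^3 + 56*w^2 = 14*w^3 - 49*w^2 + 21*w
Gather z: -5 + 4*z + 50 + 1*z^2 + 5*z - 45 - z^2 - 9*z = 0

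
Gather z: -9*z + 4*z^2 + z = 4*z^2 - 8*z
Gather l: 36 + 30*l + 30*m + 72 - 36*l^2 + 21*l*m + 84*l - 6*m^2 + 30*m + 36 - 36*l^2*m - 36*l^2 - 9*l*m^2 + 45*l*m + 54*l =l^2*(-36*m - 72) + l*(-9*m^2 + 66*m + 168) - 6*m^2 + 60*m + 144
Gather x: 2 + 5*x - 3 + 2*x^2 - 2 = 2*x^2 + 5*x - 3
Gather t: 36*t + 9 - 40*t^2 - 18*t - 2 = -40*t^2 + 18*t + 7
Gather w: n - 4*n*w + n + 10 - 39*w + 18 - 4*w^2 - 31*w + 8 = 2*n - 4*w^2 + w*(-4*n - 70) + 36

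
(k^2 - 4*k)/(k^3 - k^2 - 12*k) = 1/(k + 3)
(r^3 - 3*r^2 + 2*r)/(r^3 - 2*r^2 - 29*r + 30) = r*(r - 2)/(r^2 - r - 30)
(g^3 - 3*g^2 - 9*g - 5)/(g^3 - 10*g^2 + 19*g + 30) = (g + 1)/(g - 6)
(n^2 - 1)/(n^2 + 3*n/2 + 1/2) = 2*(n - 1)/(2*n + 1)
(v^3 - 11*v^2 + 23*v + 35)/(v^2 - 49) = (v^2 - 4*v - 5)/(v + 7)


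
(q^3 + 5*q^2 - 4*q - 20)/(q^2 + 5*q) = q - 4/q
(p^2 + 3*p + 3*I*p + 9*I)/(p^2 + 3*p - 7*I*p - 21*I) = (p + 3*I)/(p - 7*I)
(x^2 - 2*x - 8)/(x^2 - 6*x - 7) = (-x^2 + 2*x + 8)/(-x^2 + 6*x + 7)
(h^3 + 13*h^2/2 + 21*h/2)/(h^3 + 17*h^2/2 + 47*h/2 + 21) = h/(h + 2)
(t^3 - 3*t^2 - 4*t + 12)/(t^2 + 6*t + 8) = (t^2 - 5*t + 6)/(t + 4)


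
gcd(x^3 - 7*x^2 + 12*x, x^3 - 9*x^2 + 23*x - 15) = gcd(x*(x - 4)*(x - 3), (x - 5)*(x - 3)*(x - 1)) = x - 3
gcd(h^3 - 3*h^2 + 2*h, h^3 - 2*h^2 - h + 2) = h^2 - 3*h + 2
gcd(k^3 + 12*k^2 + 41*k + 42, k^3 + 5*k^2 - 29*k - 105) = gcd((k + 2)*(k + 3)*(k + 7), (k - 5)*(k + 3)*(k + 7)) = k^2 + 10*k + 21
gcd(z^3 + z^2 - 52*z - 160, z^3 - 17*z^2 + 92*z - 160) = z - 8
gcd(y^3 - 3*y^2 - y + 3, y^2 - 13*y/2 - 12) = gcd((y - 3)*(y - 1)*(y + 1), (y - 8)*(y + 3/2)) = 1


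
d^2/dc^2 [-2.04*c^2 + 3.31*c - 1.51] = -4.08000000000000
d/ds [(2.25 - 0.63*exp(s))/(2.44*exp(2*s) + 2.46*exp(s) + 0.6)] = (1.5372*exp(2*s) - 10.98*exp(s) - 5.913)*exp(s)/(5.9536*exp(4*s) + 12.0048*exp(3*s) + 8.9796*exp(2*s) + 2.952*exp(s) + 0.36)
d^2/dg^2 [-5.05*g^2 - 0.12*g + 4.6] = -10.1000000000000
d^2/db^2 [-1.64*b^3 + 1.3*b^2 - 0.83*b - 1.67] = 2.6 - 9.84*b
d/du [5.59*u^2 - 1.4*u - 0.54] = 11.18*u - 1.4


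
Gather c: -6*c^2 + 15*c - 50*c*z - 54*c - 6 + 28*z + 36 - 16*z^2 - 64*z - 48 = -6*c^2 + c*(-50*z - 39) - 16*z^2 - 36*z - 18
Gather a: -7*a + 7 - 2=5 - 7*a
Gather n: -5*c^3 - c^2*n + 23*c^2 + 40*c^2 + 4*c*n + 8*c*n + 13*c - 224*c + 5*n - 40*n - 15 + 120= -5*c^3 + 63*c^2 - 211*c + n*(-c^2 + 12*c - 35) + 105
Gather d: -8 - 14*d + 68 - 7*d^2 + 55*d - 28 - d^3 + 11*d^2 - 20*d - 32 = -d^3 + 4*d^2 + 21*d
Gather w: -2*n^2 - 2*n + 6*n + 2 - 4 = -2*n^2 + 4*n - 2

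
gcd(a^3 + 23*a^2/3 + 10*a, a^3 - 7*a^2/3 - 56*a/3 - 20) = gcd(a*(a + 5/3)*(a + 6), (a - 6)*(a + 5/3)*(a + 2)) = a + 5/3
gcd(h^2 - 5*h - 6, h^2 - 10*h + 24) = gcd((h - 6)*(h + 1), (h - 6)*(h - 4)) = h - 6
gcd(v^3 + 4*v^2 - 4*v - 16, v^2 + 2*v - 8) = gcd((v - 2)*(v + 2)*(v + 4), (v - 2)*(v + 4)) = v^2 + 2*v - 8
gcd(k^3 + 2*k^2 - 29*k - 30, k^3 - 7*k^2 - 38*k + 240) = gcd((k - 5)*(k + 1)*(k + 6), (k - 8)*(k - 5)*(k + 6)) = k^2 + k - 30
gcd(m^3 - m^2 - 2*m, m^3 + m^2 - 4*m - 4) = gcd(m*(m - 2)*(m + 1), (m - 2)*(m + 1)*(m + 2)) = m^2 - m - 2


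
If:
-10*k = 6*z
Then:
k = -3*z/5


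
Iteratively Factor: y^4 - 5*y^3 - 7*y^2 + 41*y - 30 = (y + 3)*(y^3 - 8*y^2 + 17*y - 10) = (y - 1)*(y + 3)*(y^2 - 7*y + 10) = (y - 2)*(y - 1)*(y + 3)*(y - 5)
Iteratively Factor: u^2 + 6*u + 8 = (u + 2)*(u + 4)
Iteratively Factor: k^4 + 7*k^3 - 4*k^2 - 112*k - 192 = (k - 4)*(k^3 + 11*k^2 + 40*k + 48) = (k - 4)*(k + 3)*(k^2 + 8*k + 16) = (k - 4)*(k + 3)*(k + 4)*(k + 4)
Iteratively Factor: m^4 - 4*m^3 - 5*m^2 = (m - 5)*(m^3 + m^2) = (m - 5)*(m + 1)*(m^2) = m*(m - 5)*(m + 1)*(m)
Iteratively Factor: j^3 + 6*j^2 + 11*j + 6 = (j + 1)*(j^2 + 5*j + 6) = (j + 1)*(j + 2)*(j + 3)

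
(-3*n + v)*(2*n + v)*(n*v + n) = -6*n^3*v - 6*n^3 - n^2*v^2 - n^2*v + n*v^3 + n*v^2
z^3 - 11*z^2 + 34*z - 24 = (z - 6)*(z - 4)*(z - 1)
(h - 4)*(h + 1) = h^2 - 3*h - 4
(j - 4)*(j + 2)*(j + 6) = j^3 + 4*j^2 - 20*j - 48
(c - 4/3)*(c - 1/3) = c^2 - 5*c/3 + 4/9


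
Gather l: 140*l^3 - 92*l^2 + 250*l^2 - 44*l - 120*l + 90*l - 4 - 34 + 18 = 140*l^3 + 158*l^2 - 74*l - 20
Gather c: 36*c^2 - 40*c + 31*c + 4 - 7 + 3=36*c^2 - 9*c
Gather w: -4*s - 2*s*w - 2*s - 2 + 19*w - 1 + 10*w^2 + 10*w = -6*s + 10*w^2 + w*(29 - 2*s) - 3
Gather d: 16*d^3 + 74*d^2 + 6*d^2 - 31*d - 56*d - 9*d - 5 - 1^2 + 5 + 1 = 16*d^3 + 80*d^2 - 96*d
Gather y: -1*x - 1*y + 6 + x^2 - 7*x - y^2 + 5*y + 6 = x^2 - 8*x - y^2 + 4*y + 12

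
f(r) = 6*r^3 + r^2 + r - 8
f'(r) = 18*r^2 + 2*r + 1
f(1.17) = 4.15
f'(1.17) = 27.98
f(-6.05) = -1306.12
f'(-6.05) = 647.74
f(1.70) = 26.07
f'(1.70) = 56.42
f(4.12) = 432.70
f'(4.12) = 314.78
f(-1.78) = -40.45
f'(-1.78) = 54.47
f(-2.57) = -105.81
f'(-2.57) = 114.75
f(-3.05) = -171.98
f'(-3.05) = 162.34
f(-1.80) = -41.55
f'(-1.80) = 55.72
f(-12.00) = -10244.00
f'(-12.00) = 2569.00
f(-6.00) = -1274.00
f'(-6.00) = 637.00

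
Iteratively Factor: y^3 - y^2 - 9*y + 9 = (y - 3)*(y^2 + 2*y - 3) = (y - 3)*(y + 3)*(y - 1)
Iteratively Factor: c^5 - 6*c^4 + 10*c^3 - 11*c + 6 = (c - 2)*(c^4 - 4*c^3 + 2*c^2 + 4*c - 3) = (c - 2)*(c - 1)*(c^3 - 3*c^2 - c + 3) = (c - 2)*(c - 1)*(c + 1)*(c^2 - 4*c + 3) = (c - 2)*(c - 1)^2*(c + 1)*(c - 3)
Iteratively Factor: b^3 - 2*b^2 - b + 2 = (b + 1)*(b^2 - 3*b + 2) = (b - 2)*(b + 1)*(b - 1)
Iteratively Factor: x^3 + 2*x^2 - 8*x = (x + 4)*(x^2 - 2*x) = x*(x + 4)*(x - 2)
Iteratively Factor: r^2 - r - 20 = (r + 4)*(r - 5)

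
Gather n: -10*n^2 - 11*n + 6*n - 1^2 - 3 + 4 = -10*n^2 - 5*n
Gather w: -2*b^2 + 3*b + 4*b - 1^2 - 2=-2*b^2 + 7*b - 3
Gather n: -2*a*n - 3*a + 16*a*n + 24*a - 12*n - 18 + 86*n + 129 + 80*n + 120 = 21*a + n*(14*a + 154) + 231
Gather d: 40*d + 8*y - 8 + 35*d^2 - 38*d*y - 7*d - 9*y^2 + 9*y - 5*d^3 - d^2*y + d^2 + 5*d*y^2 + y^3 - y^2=-5*d^3 + d^2*(36 - y) + d*(5*y^2 - 38*y + 33) + y^3 - 10*y^2 + 17*y - 8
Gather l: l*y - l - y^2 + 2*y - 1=l*(y - 1) - y^2 + 2*y - 1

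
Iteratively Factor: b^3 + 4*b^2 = (b + 4)*(b^2) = b*(b + 4)*(b)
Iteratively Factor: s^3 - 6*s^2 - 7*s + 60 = (s + 3)*(s^2 - 9*s + 20) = (s - 5)*(s + 3)*(s - 4)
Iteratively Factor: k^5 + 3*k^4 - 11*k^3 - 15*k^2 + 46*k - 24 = (k - 1)*(k^4 + 4*k^3 - 7*k^2 - 22*k + 24) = (k - 1)^2*(k^3 + 5*k^2 - 2*k - 24) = (k - 1)^2*(k + 3)*(k^2 + 2*k - 8) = (k - 1)^2*(k + 3)*(k + 4)*(k - 2)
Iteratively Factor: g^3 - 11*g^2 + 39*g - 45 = (g - 3)*(g^2 - 8*g + 15) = (g - 5)*(g - 3)*(g - 3)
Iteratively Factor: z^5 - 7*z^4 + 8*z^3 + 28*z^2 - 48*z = (z - 3)*(z^4 - 4*z^3 - 4*z^2 + 16*z) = (z - 3)*(z - 2)*(z^3 - 2*z^2 - 8*z) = z*(z - 3)*(z - 2)*(z^2 - 2*z - 8) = z*(z - 4)*(z - 3)*(z - 2)*(z + 2)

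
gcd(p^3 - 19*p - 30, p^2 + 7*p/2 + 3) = p + 2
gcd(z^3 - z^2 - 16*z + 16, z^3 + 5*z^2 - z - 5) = z - 1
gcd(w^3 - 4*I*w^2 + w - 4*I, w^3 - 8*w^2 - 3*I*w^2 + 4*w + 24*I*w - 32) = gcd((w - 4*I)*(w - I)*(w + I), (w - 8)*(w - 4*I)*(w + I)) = w^2 - 3*I*w + 4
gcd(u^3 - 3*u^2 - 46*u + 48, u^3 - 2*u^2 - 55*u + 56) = u^2 - 9*u + 8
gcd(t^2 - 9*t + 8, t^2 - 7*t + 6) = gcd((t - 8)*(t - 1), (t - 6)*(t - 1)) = t - 1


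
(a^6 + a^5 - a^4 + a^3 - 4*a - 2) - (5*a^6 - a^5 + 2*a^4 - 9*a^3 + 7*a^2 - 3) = -4*a^6 + 2*a^5 - 3*a^4 + 10*a^3 - 7*a^2 - 4*a + 1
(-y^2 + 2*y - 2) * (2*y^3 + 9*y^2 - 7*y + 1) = -2*y^5 - 5*y^4 + 21*y^3 - 33*y^2 + 16*y - 2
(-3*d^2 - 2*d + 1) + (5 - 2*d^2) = -5*d^2 - 2*d + 6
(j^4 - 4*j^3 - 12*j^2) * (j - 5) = j^5 - 9*j^4 + 8*j^3 + 60*j^2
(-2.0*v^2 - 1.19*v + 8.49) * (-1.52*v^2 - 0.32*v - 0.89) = 3.04*v^4 + 2.4488*v^3 - 10.744*v^2 - 1.6577*v - 7.5561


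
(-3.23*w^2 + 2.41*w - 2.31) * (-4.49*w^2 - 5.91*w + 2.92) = 14.5027*w^4 + 8.2684*w^3 - 13.3028*w^2 + 20.6893*w - 6.7452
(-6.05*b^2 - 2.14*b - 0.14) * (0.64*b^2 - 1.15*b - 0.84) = -3.872*b^4 + 5.5879*b^3 + 7.4534*b^2 + 1.9586*b + 0.1176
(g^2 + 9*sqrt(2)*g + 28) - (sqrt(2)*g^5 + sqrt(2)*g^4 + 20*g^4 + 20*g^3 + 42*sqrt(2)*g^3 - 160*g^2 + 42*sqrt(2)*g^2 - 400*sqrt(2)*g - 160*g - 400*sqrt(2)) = -sqrt(2)*g^5 - 20*g^4 - sqrt(2)*g^4 - 42*sqrt(2)*g^3 - 20*g^3 - 42*sqrt(2)*g^2 + 161*g^2 + 160*g + 409*sqrt(2)*g + 28 + 400*sqrt(2)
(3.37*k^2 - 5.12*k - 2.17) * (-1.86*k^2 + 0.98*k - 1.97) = -6.2682*k^4 + 12.8258*k^3 - 7.6203*k^2 + 7.9598*k + 4.2749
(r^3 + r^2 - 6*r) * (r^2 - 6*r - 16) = r^5 - 5*r^4 - 28*r^3 + 20*r^2 + 96*r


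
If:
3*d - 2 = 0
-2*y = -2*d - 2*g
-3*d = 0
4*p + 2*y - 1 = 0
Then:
No Solution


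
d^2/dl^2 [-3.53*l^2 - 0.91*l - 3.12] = -7.06000000000000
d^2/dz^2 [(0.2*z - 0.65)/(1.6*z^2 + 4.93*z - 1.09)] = ((0.108 - 1.92*z)*(1.6*z^2 + 4.93*z - 1.09) + (0.2*z - 0.65)*(3.2*z + 4.93)*(6.4*z + 9.86))/(1.6*z^2 + 4.93*z - 1.09)^3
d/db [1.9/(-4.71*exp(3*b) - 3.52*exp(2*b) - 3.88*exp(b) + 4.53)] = (26.847*exp(2*b) + 13.376*exp(b) + 7.372)*exp(b)/(4.71*exp(3*b) + 3.52*exp(2*b) + 3.88*exp(b) - 4.53)^2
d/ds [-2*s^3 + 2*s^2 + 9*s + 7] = -6*s^2 + 4*s + 9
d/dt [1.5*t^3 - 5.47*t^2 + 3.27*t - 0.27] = 4.5*t^2 - 10.94*t + 3.27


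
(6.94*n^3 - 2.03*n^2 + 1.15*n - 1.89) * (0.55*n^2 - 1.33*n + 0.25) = 3.817*n^5 - 10.3467*n^4 + 5.0674*n^3 - 3.0765*n^2 + 2.8012*n - 0.4725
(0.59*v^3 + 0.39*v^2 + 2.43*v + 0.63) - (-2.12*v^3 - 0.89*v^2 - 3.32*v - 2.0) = 2.71*v^3 + 1.28*v^2 + 5.75*v + 2.63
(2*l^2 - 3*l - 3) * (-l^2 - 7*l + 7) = -2*l^4 - 11*l^3 + 38*l^2 - 21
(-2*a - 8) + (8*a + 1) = 6*a - 7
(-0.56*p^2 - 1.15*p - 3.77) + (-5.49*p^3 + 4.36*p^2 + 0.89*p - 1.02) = -5.49*p^3 + 3.8*p^2 - 0.26*p - 4.79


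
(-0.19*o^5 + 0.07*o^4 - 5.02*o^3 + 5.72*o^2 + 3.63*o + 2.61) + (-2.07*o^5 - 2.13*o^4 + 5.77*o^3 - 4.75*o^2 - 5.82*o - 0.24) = -2.26*o^5 - 2.06*o^4 + 0.75*o^3 + 0.97*o^2 - 2.19*o + 2.37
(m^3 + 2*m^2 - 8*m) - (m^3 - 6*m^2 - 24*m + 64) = 8*m^2 + 16*m - 64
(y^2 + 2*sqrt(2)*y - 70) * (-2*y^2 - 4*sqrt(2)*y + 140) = -2*y^4 - 8*sqrt(2)*y^3 + 264*y^2 + 560*sqrt(2)*y - 9800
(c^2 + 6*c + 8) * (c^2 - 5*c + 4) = c^4 + c^3 - 18*c^2 - 16*c + 32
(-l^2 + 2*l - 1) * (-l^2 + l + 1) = l^4 - 3*l^3 + 2*l^2 + l - 1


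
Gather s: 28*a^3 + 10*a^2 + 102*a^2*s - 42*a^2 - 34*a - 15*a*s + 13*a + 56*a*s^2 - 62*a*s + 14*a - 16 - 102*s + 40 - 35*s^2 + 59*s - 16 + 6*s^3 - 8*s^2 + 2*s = 28*a^3 - 32*a^2 - 7*a + 6*s^3 + s^2*(56*a - 43) + s*(102*a^2 - 77*a - 41) + 8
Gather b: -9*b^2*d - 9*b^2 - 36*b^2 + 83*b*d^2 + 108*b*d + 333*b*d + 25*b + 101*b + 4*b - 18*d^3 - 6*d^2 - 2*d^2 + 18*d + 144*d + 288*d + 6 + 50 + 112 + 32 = b^2*(-9*d - 45) + b*(83*d^2 + 441*d + 130) - 18*d^3 - 8*d^2 + 450*d + 200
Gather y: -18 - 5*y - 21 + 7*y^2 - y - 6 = 7*y^2 - 6*y - 45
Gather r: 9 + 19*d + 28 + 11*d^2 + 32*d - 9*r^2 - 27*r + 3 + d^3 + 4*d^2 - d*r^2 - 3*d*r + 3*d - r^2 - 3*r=d^3 + 15*d^2 + 54*d + r^2*(-d - 10) + r*(-3*d - 30) + 40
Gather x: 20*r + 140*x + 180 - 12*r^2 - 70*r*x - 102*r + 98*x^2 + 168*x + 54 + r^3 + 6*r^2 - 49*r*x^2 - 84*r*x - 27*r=r^3 - 6*r^2 - 109*r + x^2*(98 - 49*r) + x*(308 - 154*r) + 234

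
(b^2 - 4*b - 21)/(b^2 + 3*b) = (b - 7)/b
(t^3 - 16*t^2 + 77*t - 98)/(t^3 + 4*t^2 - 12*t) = (t^2 - 14*t + 49)/(t*(t + 6))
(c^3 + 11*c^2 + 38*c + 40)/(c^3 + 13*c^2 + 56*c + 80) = (c + 2)/(c + 4)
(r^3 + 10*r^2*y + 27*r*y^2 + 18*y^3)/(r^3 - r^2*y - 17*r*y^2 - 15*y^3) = (-r - 6*y)/(-r + 5*y)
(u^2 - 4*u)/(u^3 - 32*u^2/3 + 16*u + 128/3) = 3*u/(3*u^2 - 20*u - 32)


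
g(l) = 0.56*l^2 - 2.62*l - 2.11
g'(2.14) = -0.22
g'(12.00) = 10.82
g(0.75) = -3.76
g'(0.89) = -1.62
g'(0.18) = -2.42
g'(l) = 1.12*l - 2.62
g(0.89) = -4.00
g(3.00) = -4.93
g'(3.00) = 0.74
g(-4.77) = 23.13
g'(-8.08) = -11.67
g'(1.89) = -0.50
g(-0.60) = -0.34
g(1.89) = -5.06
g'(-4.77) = -7.96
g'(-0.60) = -3.29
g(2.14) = -5.15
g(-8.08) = 55.62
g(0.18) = -2.56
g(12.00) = 47.09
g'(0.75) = -1.78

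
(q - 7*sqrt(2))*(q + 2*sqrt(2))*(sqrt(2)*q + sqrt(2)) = sqrt(2)*q^3 - 10*q^2 + sqrt(2)*q^2 - 28*sqrt(2)*q - 10*q - 28*sqrt(2)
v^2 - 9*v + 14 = (v - 7)*(v - 2)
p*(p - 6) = p^2 - 6*p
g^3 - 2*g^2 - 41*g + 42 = (g - 7)*(g - 1)*(g + 6)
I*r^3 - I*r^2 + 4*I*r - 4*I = (r - 2*I)*(r + 2*I)*(I*r - I)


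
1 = 1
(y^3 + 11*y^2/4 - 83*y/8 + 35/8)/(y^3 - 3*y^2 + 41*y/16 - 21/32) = 4*(y + 5)/(4*y - 3)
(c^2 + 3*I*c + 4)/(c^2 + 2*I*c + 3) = (c + 4*I)/(c + 3*I)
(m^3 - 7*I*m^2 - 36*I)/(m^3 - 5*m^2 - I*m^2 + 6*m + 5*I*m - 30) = (m - 6*I)/(m - 5)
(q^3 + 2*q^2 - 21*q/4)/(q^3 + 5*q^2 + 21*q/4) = (2*q - 3)/(2*q + 3)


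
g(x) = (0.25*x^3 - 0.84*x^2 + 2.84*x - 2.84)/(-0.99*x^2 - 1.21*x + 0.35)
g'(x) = (1.98*x + 1.21)*(0.25*x^3 - 0.84*x^2 + 2.84*x - 2.84)/(-0.99*x^2 - 1.21*x + 0.35)^2 + (0.75*x^2 - 1.68*x + 2.84)/(-0.99*x^2 - 1.21*x + 0.35) = (-0.2475*x^4 - 0.605*x^3 + 4.0905*x^2 - 6.2112*x - 2.4424)/(0.9801*x^4 + 2.3958*x^3 + 0.7711*x^2 - 0.847*x + 0.1225)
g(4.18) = -0.57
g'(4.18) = -0.16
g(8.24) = -1.35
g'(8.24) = -0.21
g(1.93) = -0.23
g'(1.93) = -0.22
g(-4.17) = 4.01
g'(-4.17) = 0.46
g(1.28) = 0.02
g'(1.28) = -0.71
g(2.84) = -0.38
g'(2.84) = -0.14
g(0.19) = -27.61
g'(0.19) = -488.89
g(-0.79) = -8.33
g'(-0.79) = 11.02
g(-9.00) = 4.04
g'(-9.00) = -0.17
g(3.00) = -0.40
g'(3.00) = -0.14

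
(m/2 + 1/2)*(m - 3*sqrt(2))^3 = m^4/2 - 9*sqrt(2)*m^3/2 + m^3/2 - 9*sqrt(2)*m^2/2 + 27*m^2 - 27*sqrt(2)*m + 27*m - 27*sqrt(2)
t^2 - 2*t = t*(t - 2)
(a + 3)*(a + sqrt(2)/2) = a^2 + sqrt(2)*a/2 + 3*a + 3*sqrt(2)/2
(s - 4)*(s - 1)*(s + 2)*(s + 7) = s^4 + 4*s^3 - 27*s^2 - 34*s + 56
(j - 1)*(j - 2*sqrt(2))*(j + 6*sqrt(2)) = j^3 - j^2 + 4*sqrt(2)*j^2 - 24*j - 4*sqrt(2)*j + 24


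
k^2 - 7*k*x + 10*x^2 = (k - 5*x)*(k - 2*x)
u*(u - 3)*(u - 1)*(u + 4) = u^4 - 13*u^2 + 12*u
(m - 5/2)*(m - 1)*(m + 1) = m^3 - 5*m^2/2 - m + 5/2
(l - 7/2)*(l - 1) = l^2 - 9*l/2 + 7/2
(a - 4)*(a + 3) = a^2 - a - 12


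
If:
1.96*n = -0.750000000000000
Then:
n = -0.38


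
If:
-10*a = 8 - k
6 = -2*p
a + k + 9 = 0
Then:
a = -17/11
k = -82/11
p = -3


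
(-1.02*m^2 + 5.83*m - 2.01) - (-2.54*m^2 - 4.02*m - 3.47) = 1.52*m^2 + 9.85*m + 1.46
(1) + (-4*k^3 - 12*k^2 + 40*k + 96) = -4*k^3 - 12*k^2 + 40*k + 97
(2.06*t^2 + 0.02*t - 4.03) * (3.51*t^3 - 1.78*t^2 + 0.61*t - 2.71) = 7.2306*t^5 - 3.5966*t^4 - 12.9243*t^3 + 1.603*t^2 - 2.5125*t + 10.9213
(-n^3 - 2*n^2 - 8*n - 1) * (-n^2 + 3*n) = n^5 - n^4 + 2*n^3 - 23*n^2 - 3*n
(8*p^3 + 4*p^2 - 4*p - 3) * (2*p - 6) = 16*p^4 - 40*p^3 - 32*p^2 + 18*p + 18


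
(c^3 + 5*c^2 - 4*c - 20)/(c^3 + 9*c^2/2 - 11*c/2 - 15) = 2*(c + 2)/(2*c + 3)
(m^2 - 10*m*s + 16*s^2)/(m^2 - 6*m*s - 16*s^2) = (m - 2*s)/(m + 2*s)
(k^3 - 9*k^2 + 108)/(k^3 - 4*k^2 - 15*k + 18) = (k - 6)/(k - 1)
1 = 1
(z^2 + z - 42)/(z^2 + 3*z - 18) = (z^2 + z - 42)/(z^2 + 3*z - 18)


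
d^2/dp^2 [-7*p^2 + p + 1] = -14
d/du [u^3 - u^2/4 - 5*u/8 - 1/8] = 3*u^2 - u/2 - 5/8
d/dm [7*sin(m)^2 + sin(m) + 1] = (14*sin(m) + 1)*cos(m)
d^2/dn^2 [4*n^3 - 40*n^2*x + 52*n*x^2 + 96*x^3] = 24*n - 80*x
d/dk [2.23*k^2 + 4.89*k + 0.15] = 4.46*k + 4.89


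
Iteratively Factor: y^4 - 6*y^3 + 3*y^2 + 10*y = (y - 2)*(y^3 - 4*y^2 - 5*y) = (y - 5)*(y - 2)*(y^2 + y) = (y - 5)*(y - 2)*(y + 1)*(y)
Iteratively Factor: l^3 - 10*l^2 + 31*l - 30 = (l - 2)*(l^2 - 8*l + 15) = (l - 3)*(l - 2)*(l - 5)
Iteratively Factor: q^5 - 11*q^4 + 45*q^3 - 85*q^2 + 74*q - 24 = (q - 1)*(q^4 - 10*q^3 + 35*q^2 - 50*q + 24) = (q - 2)*(q - 1)*(q^3 - 8*q^2 + 19*q - 12) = (q - 3)*(q - 2)*(q - 1)*(q^2 - 5*q + 4) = (q - 3)*(q - 2)*(q - 1)^2*(q - 4)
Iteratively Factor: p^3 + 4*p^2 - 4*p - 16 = (p + 4)*(p^2 - 4) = (p - 2)*(p + 4)*(p + 2)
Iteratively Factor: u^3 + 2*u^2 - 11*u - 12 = (u + 4)*(u^2 - 2*u - 3) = (u - 3)*(u + 4)*(u + 1)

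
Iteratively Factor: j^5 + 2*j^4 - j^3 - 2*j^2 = (j + 1)*(j^4 + j^3 - 2*j^2) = j*(j + 1)*(j^3 + j^2 - 2*j) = j*(j - 1)*(j + 1)*(j^2 + 2*j) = j*(j - 1)*(j + 1)*(j + 2)*(j)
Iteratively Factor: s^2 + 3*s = (s)*(s + 3)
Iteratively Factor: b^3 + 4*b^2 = (b)*(b^2 + 4*b) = b^2*(b + 4)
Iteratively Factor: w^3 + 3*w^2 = (w)*(w^2 + 3*w) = w^2*(w + 3)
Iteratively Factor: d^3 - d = (d)*(d^2 - 1) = d*(d + 1)*(d - 1)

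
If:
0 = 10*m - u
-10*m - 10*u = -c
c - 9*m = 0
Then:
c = 0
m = 0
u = 0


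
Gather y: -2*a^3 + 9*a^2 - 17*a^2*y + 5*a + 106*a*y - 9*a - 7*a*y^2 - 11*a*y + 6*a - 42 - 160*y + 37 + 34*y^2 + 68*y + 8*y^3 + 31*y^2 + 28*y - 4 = -2*a^3 + 9*a^2 + 2*a + 8*y^3 + y^2*(65 - 7*a) + y*(-17*a^2 + 95*a - 64) - 9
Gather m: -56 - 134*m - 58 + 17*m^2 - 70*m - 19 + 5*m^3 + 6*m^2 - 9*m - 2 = 5*m^3 + 23*m^2 - 213*m - 135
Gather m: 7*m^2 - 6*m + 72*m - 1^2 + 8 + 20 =7*m^2 + 66*m + 27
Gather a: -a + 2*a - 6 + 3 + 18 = a + 15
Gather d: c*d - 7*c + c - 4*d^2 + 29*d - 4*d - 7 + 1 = -6*c - 4*d^2 + d*(c + 25) - 6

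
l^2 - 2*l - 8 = (l - 4)*(l + 2)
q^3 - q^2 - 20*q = q*(q - 5)*(q + 4)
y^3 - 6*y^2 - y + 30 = (y - 5)*(y - 3)*(y + 2)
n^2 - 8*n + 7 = (n - 7)*(n - 1)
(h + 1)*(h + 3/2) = h^2 + 5*h/2 + 3/2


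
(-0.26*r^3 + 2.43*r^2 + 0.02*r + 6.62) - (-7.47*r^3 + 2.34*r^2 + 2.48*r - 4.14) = 7.21*r^3 + 0.0900000000000003*r^2 - 2.46*r + 10.76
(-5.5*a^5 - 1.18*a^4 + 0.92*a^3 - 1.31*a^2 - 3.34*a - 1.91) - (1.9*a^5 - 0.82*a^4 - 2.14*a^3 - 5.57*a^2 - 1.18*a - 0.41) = -7.4*a^5 - 0.36*a^4 + 3.06*a^3 + 4.26*a^2 - 2.16*a - 1.5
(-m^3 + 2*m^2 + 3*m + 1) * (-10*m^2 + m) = 10*m^5 - 21*m^4 - 28*m^3 - 7*m^2 + m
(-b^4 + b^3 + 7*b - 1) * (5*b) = -5*b^5 + 5*b^4 + 35*b^2 - 5*b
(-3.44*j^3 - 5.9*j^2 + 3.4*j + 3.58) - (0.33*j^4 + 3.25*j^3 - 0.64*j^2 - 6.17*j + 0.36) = -0.33*j^4 - 6.69*j^3 - 5.26*j^2 + 9.57*j + 3.22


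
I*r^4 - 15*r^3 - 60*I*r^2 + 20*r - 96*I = (r + 2*I)*(r + 6*I)*(r + 8*I)*(I*r + 1)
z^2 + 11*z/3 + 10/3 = (z + 5/3)*(z + 2)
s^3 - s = s*(s - 1)*(s + 1)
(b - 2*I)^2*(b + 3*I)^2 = b^4 + 2*I*b^3 + 11*b^2 + 12*I*b + 36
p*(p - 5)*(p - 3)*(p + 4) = p^4 - 4*p^3 - 17*p^2 + 60*p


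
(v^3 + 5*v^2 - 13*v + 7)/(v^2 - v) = v + 6 - 7/v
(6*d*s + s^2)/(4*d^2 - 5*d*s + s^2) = s*(6*d + s)/(4*d^2 - 5*d*s + s^2)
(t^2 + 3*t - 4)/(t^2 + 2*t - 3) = (t + 4)/(t + 3)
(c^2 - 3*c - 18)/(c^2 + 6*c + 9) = (c - 6)/(c + 3)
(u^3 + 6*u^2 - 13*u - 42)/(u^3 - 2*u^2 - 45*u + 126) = (u + 2)/(u - 6)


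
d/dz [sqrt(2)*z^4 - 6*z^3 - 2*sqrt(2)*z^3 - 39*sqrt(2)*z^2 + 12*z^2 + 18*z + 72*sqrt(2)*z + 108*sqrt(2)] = 4*sqrt(2)*z^3 - 18*z^2 - 6*sqrt(2)*z^2 - 78*sqrt(2)*z + 24*z + 18 + 72*sqrt(2)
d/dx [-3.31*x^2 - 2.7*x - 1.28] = -6.62*x - 2.7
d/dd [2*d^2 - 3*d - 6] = 4*d - 3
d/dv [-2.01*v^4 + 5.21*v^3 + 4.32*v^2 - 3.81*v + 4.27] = -8.04*v^3 + 15.63*v^2 + 8.64*v - 3.81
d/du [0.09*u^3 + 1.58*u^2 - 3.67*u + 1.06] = 0.27*u^2 + 3.16*u - 3.67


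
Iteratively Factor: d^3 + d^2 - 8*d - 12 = (d - 3)*(d^2 + 4*d + 4) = (d - 3)*(d + 2)*(d + 2)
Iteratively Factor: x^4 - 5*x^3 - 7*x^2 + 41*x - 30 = (x - 1)*(x^3 - 4*x^2 - 11*x + 30) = (x - 1)*(x + 3)*(x^2 - 7*x + 10) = (x - 5)*(x - 1)*(x + 3)*(x - 2)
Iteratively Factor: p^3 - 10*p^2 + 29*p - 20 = (p - 5)*(p^2 - 5*p + 4) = (p - 5)*(p - 4)*(p - 1)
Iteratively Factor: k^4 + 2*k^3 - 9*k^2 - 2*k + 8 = (k + 1)*(k^3 + k^2 - 10*k + 8) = (k + 1)*(k + 4)*(k^2 - 3*k + 2) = (k - 1)*(k + 1)*(k + 4)*(k - 2)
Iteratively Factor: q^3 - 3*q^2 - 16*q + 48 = (q + 4)*(q^2 - 7*q + 12) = (q - 3)*(q + 4)*(q - 4)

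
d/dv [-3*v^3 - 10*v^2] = v*(-9*v - 20)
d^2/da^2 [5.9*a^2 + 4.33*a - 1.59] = 11.8000000000000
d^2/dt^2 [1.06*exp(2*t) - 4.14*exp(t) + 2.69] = (4.24*exp(t) - 4.14)*exp(t)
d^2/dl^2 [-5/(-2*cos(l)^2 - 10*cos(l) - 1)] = 10*(-8*sin(l)^4 + 50*sin(l)^2 + 85*cos(l)/2 - 15*cos(3*l)/2 + 56)/(-2*sin(l)^2 + 10*cos(l) + 3)^3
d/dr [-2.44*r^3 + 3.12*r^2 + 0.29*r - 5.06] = -7.32*r^2 + 6.24*r + 0.29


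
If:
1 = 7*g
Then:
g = 1/7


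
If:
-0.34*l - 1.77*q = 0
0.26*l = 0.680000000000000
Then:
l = 2.62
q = -0.50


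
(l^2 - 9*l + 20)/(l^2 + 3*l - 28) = (l - 5)/(l + 7)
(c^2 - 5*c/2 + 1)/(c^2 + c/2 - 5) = (2*c - 1)/(2*c + 5)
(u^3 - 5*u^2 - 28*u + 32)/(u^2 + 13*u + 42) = (u^3 - 5*u^2 - 28*u + 32)/(u^2 + 13*u + 42)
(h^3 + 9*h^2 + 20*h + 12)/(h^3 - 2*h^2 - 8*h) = (h^2 + 7*h + 6)/(h*(h - 4))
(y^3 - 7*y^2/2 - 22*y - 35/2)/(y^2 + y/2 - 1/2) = (2*y^2 - 9*y - 35)/(2*y - 1)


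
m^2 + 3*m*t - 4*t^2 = (m - t)*(m + 4*t)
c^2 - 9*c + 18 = (c - 6)*(c - 3)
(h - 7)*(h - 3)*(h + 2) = h^3 - 8*h^2 + h + 42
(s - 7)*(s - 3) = s^2 - 10*s + 21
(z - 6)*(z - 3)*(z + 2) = z^3 - 7*z^2 + 36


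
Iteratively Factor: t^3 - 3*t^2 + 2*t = (t - 2)*(t^2 - t) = t*(t - 2)*(t - 1)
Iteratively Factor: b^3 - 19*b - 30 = (b - 5)*(b^2 + 5*b + 6) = (b - 5)*(b + 2)*(b + 3)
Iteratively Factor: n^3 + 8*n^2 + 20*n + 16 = (n + 4)*(n^2 + 4*n + 4) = (n + 2)*(n + 4)*(n + 2)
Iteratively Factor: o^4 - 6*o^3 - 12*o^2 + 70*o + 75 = (o + 3)*(o^3 - 9*o^2 + 15*o + 25) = (o - 5)*(o + 3)*(o^2 - 4*o - 5) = (o - 5)*(o + 1)*(o + 3)*(o - 5)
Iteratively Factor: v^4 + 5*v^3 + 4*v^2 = (v + 4)*(v^3 + v^2) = (v + 1)*(v + 4)*(v^2) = v*(v + 1)*(v + 4)*(v)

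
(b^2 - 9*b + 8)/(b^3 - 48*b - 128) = (b - 1)/(b^2 + 8*b + 16)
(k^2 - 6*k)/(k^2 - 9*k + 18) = k/(k - 3)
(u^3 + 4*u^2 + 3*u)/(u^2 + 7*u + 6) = u*(u + 3)/(u + 6)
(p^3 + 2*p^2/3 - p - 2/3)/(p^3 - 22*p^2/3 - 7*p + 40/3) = (3*p^2 + 5*p + 2)/(3*p^2 - 19*p - 40)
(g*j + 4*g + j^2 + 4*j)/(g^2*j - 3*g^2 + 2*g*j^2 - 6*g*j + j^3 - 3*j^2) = (j + 4)/(g*j - 3*g + j^2 - 3*j)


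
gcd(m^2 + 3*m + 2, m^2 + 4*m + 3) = m + 1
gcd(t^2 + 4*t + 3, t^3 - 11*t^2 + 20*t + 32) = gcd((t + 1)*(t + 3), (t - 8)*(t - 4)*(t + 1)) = t + 1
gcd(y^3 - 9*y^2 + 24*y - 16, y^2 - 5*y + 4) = y^2 - 5*y + 4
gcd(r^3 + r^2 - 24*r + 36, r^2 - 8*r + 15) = r - 3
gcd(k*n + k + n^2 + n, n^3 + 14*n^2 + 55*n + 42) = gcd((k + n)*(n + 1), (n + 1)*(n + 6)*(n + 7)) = n + 1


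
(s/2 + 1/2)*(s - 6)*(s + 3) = s^3/2 - s^2 - 21*s/2 - 9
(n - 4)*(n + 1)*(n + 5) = n^3 + 2*n^2 - 19*n - 20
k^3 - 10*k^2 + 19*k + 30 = (k - 6)*(k - 5)*(k + 1)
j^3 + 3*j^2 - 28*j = j*(j - 4)*(j + 7)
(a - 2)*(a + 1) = a^2 - a - 2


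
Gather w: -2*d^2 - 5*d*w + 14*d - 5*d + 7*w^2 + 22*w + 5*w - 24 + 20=-2*d^2 + 9*d + 7*w^2 + w*(27 - 5*d) - 4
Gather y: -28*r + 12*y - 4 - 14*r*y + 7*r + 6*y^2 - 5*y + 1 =-21*r + 6*y^2 + y*(7 - 14*r) - 3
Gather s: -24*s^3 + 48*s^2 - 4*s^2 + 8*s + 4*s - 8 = -24*s^3 + 44*s^2 + 12*s - 8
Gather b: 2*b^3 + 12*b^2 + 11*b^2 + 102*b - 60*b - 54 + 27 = 2*b^3 + 23*b^2 + 42*b - 27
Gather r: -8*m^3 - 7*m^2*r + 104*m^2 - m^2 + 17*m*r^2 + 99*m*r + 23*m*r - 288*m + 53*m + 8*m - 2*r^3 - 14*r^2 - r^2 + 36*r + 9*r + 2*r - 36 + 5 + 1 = -8*m^3 + 103*m^2 - 227*m - 2*r^3 + r^2*(17*m - 15) + r*(-7*m^2 + 122*m + 47) - 30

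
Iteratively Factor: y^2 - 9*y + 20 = (y - 4)*(y - 5)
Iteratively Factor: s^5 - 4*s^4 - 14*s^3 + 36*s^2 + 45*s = (s + 3)*(s^4 - 7*s^3 + 7*s^2 + 15*s) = (s - 3)*(s + 3)*(s^3 - 4*s^2 - 5*s) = s*(s - 3)*(s + 3)*(s^2 - 4*s - 5) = s*(s - 5)*(s - 3)*(s + 3)*(s + 1)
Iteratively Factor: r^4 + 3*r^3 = (r)*(r^3 + 3*r^2) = r*(r + 3)*(r^2) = r^2*(r + 3)*(r)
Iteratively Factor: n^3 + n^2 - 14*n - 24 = (n + 3)*(n^2 - 2*n - 8) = (n + 2)*(n + 3)*(n - 4)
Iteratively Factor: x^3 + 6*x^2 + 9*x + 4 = (x + 1)*(x^2 + 5*x + 4) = (x + 1)^2*(x + 4)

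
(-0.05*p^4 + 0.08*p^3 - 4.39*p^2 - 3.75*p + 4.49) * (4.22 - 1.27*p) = 0.0635*p^5 - 0.3126*p^4 + 5.9129*p^3 - 13.7633*p^2 - 21.5273*p + 18.9478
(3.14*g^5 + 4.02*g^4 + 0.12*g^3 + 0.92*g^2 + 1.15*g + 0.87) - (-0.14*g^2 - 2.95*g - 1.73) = 3.14*g^5 + 4.02*g^4 + 0.12*g^3 + 1.06*g^2 + 4.1*g + 2.6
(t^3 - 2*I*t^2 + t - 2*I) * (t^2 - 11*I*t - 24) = t^5 - 13*I*t^4 - 45*t^3 + 35*I*t^2 - 46*t + 48*I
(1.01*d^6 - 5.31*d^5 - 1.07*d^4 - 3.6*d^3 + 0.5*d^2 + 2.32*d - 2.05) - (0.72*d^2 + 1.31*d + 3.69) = 1.01*d^6 - 5.31*d^5 - 1.07*d^4 - 3.6*d^3 - 0.22*d^2 + 1.01*d - 5.74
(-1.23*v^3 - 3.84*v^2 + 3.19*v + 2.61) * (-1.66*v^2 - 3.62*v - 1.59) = 2.0418*v^5 + 10.827*v^4 + 10.5611*v^3 - 9.7748*v^2 - 14.5203*v - 4.1499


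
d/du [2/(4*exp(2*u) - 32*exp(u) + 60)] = (4 - exp(u))*exp(u)/(exp(2*u) - 8*exp(u) + 15)^2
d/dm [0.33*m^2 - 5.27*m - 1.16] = 0.66*m - 5.27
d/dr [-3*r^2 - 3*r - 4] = -6*r - 3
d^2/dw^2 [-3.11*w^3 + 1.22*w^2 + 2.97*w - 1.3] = 2.44 - 18.66*w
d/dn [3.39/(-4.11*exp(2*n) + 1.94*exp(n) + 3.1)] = (27.8658*exp(n) - 6.5766)*exp(n)/(-4.11*exp(2*n) + 1.94*exp(n) + 3.1)^2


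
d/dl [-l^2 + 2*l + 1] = 2 - 2*l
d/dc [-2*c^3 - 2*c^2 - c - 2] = -6*c^2 - 4*c - 1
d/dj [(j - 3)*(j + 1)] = 2*j - 2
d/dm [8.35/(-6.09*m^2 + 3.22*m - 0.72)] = (101.703*m - 26.887)/(6.09*m^2 - 3.22*m + 0.72)^2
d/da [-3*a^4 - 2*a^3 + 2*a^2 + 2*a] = -12*a^3 - 6*a^2 + 4*a + 2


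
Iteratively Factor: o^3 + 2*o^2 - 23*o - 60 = (o - 5)*(o^2 + 7*o + 12) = (o - 5)*(o + 3)*(o + 4)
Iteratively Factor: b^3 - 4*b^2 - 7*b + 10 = (b + 2)*(b^2 - 6*b + 5) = (b - 5)*(b + 2)*(b - 1)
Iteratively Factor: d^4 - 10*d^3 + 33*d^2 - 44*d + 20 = (d - 2)*(d^3 - 8*d^2 + 17*d - 10) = (d - 2)*(d - 1)*(d^2 - 7*d + 10) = (d - 5)*(d - 2)*(d - 1)*(d - 2)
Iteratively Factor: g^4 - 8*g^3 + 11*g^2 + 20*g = (g + 1)*(g^3 - 9*g^2 + 20*g) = (g - 5)*(g + 1)*(g^2 - 4*g) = (g - 5)*(g - 4)*(g + 1)*(g)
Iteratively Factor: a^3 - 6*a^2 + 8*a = (a - 4)*(a^2 - 2*a) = a*(a - 4)*(a - 2)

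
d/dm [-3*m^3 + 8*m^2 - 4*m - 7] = -9*m^2 + 16*m - 4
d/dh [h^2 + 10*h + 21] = 2*h + 10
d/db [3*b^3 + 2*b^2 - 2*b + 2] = 9*b^2 + 4*b - 2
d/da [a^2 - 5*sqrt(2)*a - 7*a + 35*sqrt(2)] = 2*a - 5*sqrt(2) - 7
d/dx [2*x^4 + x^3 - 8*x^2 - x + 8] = 8*x^3 + 3*x^2 - 16*x - 1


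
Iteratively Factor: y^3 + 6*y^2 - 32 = (y + 4)*(y^2 + 2*y - 8) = (y + 4)^2*(y - 2)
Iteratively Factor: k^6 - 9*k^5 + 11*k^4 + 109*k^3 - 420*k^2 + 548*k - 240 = (k - 2)*(k^5 - 7*k^4 - 3*k^3 + 103*k^2 - 214*k + 120) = (k - 2)*(k - 1)*(k^4 - 6*k^3 - 9*k^2 + 94*k - 120) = (k - 2)*(k - 1)*(k + 4)*(k^3 - 10*k^2 + 31*k - 30) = (k - 5)*(k - 2)*(k - 1)*(k + 4)*(k^2 - 5*k + 6) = (k - 5)*(k - 2)^2*(k - 1)*(k + 4)*(k - 3)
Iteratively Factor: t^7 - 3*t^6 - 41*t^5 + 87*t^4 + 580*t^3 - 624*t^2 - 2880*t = (t + 3)*(t^6 - 6*t^5 - 23*t^4 + 156*t^3 + 112*t^2 - 960*t) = (t + 3)*(t + 4)*(t^5 - 10*t^4 + 17*t^3 + 88*t^2 - 240*t) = t*(t + 3)*(t + 4)*(t^4 - 10*t^3 + 17*t^2 + 88*t - 240) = t*(t - 5)*(t + 3)*(t + 4)*(t^3 - 5*t^2 - 8*t + 48) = t*(t - 5)*(t - 4)*(t + 3)*(t + 4)*(t^2 - t - 12) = t*(t - 5)*(t - 4)^2*(t + 3)*(t + 4)*(t + 3)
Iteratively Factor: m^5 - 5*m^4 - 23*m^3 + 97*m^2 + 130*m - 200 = (m - 1)*(m^4 - 4*m^3 - 27*m^2 + 70*m + 200) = (m - 1)*(m + 2)*(m^3 - 6*m^2 - 15*m + 100) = (m - 1)*(m + 2)*(m + 4)*(m^2 - 10*m + 25) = (m - 5)*(m - 1)*(m + 2)*(m + 4)*(m - 5)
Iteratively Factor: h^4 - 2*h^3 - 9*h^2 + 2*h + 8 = (h + 2)*(h^3 - 4*h^2 - h + 4) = (h - 4)*(h + 2)*(h^2 - 1) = (h - 4)*(h - 1)*(h + 2)*(h + 1)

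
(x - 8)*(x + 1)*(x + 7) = x^3 - 57*x - 56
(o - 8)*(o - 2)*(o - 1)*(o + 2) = o^4 - 9*o^3 + 4*o^2 + 36*o - 32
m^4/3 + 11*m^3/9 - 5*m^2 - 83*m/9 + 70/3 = (m/3 + 1)*(m - 7/3)*(m - 2)*(m + 5)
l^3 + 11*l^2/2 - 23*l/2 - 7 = (l - 2)*(l + 1/2)*(l + 7)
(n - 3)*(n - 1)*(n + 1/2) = n^3 - 7*n^2/2 + n + 3/2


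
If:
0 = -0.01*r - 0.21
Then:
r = -21.00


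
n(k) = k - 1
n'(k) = 1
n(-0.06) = -1.06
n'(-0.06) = 1.00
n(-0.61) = -1.61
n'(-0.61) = 1.00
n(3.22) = 2.22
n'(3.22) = 1.00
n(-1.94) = -2.94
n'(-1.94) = 1.00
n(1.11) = 0.11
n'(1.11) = 1.00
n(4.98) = 3.98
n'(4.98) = 1.00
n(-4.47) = -5.47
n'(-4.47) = 1.00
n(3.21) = 2.21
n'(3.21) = 1.00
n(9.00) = 8.00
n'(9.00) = 1.00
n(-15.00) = -16.00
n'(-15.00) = 1.00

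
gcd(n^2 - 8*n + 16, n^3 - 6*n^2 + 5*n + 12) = n - 4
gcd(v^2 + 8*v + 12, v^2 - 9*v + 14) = 1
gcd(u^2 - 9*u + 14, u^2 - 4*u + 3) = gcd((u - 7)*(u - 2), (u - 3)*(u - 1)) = 1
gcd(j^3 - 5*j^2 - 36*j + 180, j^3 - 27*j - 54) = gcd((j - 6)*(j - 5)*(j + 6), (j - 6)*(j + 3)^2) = j - 6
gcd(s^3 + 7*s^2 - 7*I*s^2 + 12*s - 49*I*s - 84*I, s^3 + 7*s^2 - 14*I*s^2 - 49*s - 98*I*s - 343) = s - 7*I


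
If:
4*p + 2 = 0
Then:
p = -1/2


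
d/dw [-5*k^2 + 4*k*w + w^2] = 4*k + 2*w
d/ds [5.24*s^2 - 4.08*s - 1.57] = 10.48*s - 4.08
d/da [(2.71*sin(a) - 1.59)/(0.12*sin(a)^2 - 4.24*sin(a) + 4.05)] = (-0.3252*sin(a)^2 + 0.381600000000001*sin(a) + 4.2339)*cos(a)/(0.0144*sin(a)^4 - 1.0176*sin(a)^3 + 18.9496*sin(a)^2 - 34.344*sin(a) + 16.4025)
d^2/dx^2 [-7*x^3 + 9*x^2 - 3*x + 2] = 18 - 42*x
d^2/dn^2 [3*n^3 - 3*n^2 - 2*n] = 18*n - 6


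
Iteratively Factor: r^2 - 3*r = (r - 3)*(r)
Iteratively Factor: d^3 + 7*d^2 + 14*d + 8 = (d + 4)*(d^2 + 3*d + 2) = (d + 1)*(d + 4)*(d + 2)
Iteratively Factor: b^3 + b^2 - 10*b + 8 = (b - 1)*(b^2 + 2*b - 8) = (b - 1)*(b + 4)*(b - 2)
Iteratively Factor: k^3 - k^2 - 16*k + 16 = (k - 4)*(k^2 + 3*k - 4) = (k - 4)*(k - 1)*(k + 4)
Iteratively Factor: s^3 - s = (s - 1)*(s^2 + s) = s*(s - 1)*(s + 1)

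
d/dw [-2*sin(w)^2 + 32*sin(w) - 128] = 4*(8 - sin(w))*cos(w)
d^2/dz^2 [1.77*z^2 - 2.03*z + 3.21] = 3.54000000000000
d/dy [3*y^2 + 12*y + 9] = 6*y + 12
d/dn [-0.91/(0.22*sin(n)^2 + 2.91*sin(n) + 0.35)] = (0.4004*sin(n) + 2.6481)*cos(n)/(0.22*sin(n)^2 + 2.91*sin(n) + 0.35)^2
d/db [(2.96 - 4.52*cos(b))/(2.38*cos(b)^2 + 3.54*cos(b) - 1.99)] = (-10.7576*cos(b)^2 + 14.0896*cos(b) + 1.4836)*sin(b)/(5.6644*cos(b)^4 + 16.8504*cos(b)^3 + 3.0592*cos(b)^2 - 14.0892*cos(b) + 3.9601)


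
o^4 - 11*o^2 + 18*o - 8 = (o - 2)*(o - 1)^2*(o + 4)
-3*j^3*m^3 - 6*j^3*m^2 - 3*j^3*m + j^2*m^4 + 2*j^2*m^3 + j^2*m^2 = m*(-3*j + m)*(j*m + j)^2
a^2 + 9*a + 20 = (a + 4)*(a + 5)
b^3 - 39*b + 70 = (b - 5)*(b - 2)*(b + 7)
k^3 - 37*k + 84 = (k - 4)*(k - 3)*(k + 7)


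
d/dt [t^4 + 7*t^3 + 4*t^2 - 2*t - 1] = 4*t^3 + 21*t^2 + 8*t - 2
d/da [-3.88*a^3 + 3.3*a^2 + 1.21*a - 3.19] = -11.64*a^2 + 6.6*a + 1.21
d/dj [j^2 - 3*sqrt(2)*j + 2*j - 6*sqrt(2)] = 2*j - 3*sqrt(2) + 2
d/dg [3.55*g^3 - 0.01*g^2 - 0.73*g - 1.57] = 10.65*g^2 - 0.02*g - 0.73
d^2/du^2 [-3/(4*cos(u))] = 3*(cos(u)^2 - 2)/(4*cos(u)^3)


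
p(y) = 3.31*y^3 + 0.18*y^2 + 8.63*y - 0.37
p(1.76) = 33.42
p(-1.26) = -17.58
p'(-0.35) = 9.72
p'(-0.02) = 8.63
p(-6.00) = -760.63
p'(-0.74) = 13.80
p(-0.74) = -8.00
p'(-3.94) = 161.36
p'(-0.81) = 14.85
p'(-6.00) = 363.95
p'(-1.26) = 23.94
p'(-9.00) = 809.72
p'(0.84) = 15.94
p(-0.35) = -3.51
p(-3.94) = -234.03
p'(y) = 9.93*y^2 + 0.36*y + 8.63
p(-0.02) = -0.54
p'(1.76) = 40.02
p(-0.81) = -9.00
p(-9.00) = -2476.45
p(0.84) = 8.97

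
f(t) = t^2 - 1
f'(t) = 2*t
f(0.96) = -0.08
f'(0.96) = 1.92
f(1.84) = 2.39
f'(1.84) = 3.68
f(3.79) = 13.36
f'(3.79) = 7.58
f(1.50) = 1.25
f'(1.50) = 3.00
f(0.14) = -0.98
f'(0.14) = 0.28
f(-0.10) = -0.99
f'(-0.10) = -0.20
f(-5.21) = 26.14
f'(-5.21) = -10.42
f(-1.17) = 0.37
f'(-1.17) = -2.34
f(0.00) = -1.00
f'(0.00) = 0.00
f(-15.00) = 224.00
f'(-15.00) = -30.00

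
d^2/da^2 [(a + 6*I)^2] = 2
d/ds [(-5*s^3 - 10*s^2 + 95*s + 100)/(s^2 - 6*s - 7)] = 5*(-s^2 + 14*s - 13)/(s^2 - 14*s + 49)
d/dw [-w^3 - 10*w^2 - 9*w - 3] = -3*w^2 - 20*w - 9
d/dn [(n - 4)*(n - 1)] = 2*n - 5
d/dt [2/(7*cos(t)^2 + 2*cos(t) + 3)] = 4*(7*cos(t) + 1)*sin(t)/(7*cos(t)^2 + 2*cos(t) + 3)^2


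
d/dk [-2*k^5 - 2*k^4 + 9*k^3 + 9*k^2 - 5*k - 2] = -10*k^4 - 8*k^3 + 27*k^2 + 18*k - 5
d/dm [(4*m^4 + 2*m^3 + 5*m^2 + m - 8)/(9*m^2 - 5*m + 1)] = (72*m^5 - 42*m^4 - 4*m^3 - 28*m^2 + 154*m - 39)/(81*m^4 - 90*m^3 + 43*m^2 - 10*m + 1)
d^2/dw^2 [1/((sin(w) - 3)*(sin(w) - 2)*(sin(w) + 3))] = (-9*sin(w)^6 + 22*sin(w)^5 + 14*sin(w)^4 + 76*sin(w)^3 - 255*sin(w)^2 - 162*sin(w) + 234)/((sin(w) - 3)^3*(sin(w) - 2)^3*(sin(w) + 3)^3)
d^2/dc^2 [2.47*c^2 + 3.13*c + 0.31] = 4.94000000000000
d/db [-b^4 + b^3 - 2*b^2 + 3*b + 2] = -4*b^3 + 3*b^2 - 4*b + 3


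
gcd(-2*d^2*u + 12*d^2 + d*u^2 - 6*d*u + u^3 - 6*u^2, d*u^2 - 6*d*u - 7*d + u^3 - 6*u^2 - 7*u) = 1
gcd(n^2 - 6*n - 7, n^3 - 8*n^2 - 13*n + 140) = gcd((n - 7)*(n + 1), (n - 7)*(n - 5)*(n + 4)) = n - 7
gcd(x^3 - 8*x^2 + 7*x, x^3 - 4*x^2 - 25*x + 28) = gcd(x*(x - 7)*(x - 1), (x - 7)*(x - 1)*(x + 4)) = x^2 - 8*x + 7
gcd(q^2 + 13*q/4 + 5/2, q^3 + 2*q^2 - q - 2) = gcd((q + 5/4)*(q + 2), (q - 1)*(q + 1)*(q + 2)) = q + 2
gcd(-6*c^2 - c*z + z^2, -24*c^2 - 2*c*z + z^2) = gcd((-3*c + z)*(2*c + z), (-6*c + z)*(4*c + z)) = 1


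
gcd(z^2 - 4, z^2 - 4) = z^2 - 4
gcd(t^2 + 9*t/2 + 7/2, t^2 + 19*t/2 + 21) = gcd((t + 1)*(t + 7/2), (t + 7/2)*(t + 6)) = t + 7/2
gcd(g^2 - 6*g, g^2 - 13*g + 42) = g - 6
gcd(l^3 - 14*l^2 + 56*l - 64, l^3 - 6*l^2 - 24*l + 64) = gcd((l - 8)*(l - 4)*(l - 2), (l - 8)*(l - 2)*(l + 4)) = l^2 - 10*l + 16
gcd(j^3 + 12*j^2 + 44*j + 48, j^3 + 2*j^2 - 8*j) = j + 4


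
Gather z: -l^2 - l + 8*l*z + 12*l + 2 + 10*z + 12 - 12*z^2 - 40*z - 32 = -l^2 + 11*l - 12*z^2 + z*(8*l - 30) - 18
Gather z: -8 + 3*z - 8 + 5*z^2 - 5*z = 5*z^2 - 2*z - 16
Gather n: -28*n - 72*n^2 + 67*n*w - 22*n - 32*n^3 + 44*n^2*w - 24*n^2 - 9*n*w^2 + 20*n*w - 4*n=-32*n^3 + n^2*(44*w - 96) + n*(-9*w^2 + 87*w - 54)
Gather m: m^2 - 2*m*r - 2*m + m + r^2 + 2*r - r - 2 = m^2 + m*(-2*r - 1) + r^2 + r - 2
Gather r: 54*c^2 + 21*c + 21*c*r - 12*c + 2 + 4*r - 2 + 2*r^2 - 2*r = 54*c^2 + 9*c + 2*r^2 + r*(21*c + 2)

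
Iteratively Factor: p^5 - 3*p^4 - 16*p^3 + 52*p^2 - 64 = (p - 4)*(p^4 + p^3 - 12*p^2 + 4*p + 16) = (p - 4)*(p + 1)*(p^3 - 12*p + 16) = (p - 4)*(p - 2)*(p + 1)*(p^2 + 2*p - 8) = (p - 4)*(p - 2)*(p + 1)*(p + 4)*(p - 2)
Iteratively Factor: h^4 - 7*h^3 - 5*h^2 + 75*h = (h)*(h^3 - 7*h^2 - 5*h + 75) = h*(h - 5)*(h^2 - 2*h - 15) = h*(h - 5)^2*(h + 3)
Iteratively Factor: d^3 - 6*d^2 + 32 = (d + 2)*(d^2 - 8*d + 16) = (d - 4)*(d + 2)*(d - 4)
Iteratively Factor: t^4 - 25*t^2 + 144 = (t - 3)*(t^3 + 3*t^2 - 16*t - 48) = (t - 3)*(t + 3)*(t^2 - 16) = (t - 3)*(t + 3)*(t + 4)*(t - 4)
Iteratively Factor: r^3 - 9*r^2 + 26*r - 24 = (r - 3)*(r^2 - 6*r + 8) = (r - 4)*(r - 3)*(r - 2)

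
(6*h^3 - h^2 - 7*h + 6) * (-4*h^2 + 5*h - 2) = -24*h^5 + 34*h^4 + 11*h^3 - 57*h^2 + 44*h - 12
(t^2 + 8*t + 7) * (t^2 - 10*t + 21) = t^4 - 2*t^3 - 52*t^2 + 98*t + 147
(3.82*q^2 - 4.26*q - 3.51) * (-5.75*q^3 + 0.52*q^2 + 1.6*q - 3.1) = -21.965*q^5 + 26.4814*q^4 + 24.0793*q^3 - 20.4832*q^2 + 7.59*q + 10.881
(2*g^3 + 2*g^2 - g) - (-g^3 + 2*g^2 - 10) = 3*g^3 - g + 10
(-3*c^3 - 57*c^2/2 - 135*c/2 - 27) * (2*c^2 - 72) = -6*c^5 - 57*c^4 + 81*c^3 + 1998*c^2 + 4860*c + 1944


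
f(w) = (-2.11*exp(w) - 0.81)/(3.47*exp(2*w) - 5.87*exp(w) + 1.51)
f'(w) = (-2.11*exp(w) - 0.81)*(-6.94*exp(2*w) + 5.87*exp(w))/(3.47*exp(2*w) - 5.87*exp(w) + 1.51)^2 - 2.11*exp(w)/(3.47*exp(2*w) - 5.87*exp(w) + 1.51)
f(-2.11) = -1.25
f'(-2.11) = -1.20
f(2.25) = -0.08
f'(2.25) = 0.10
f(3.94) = -0.01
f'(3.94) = 0.01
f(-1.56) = -2.92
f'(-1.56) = -7.32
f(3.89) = -0.01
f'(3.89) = 0.01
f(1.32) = -0.31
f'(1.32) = 0.55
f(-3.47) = -0.66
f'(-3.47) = -0.14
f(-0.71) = 3.44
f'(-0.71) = -5.80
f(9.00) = 0.00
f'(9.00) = 0.00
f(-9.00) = -0.54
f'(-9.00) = 0.00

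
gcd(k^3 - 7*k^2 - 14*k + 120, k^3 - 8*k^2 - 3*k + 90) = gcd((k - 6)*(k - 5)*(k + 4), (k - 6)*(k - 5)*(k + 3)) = k^2 - 11*k + 30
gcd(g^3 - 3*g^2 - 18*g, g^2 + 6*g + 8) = 1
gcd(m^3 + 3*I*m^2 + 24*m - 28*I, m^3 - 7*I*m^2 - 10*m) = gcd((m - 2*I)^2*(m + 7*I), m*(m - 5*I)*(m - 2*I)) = m - 2*I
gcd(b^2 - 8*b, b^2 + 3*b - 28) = 1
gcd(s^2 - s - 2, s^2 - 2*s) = s - 2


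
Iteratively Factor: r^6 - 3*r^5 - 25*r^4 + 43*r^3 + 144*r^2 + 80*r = (r - 5)*(r^5 + 2*r^4 - 15*r^3 - 32*r^2 - 16*r) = (r - 5)*(r + 1)*(r^4 + r^3 - 16*r^2 - 16*r) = (r - 5)*(r - 4)*(r + 1)*(r^3 + 5*r^2 + 4*r) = (r - 5)*(r - 4)*(r + 1)^2*(r^2 + 4*r) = (r - 5)*(r - 4)*(r + 1)^2*(r + 4)*(r)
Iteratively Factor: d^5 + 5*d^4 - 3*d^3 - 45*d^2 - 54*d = (d - 3)*(d^4 + 8*d^3 + 21*d^2 + 18*d) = (d - 3)*(d + 2)*(d^3 + 6*d^2 + 9*d) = (d - 3)*(d + 2)*(d + 3)*(d^2 + 3*d) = (d - 3)*(d + 2)*(d + 3)^2*(d)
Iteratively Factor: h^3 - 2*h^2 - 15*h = (h - 5)*(h^2 + 3*h) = (h - 5)*(h + 3)*(h)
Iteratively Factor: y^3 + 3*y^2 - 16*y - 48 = (y + 3)*(y^2 - 16) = (y + 3)*(y + 4)*(y - 4)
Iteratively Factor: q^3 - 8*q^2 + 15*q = (q - 5)*(q^2 - 3*q) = q*(q - 5)*(q - 3)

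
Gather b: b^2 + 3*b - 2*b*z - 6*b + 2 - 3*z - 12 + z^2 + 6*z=b^2 + b*(-2*z - 3) + z^2 + 3*z - 10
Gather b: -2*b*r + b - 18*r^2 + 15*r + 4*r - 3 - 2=b*(1 - 2*r) - 18*r^2 + 19*r - 5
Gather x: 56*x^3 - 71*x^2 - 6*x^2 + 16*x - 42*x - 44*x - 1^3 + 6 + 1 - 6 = 56*x^3 - 77*x^2 - 70*x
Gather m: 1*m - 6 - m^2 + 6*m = -m^2 + 7*m - 6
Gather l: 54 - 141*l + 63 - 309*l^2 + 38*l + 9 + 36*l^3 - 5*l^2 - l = 36*l^3 - 314*l^2 - 104*l + 126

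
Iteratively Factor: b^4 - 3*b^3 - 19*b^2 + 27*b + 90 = (b + 3)*(b^3 - 6*b^2 - b + 30) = (b + 2)*(b + 3)*(b^2 - 8*b + 15) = (b - 5)*(b + 2)*(b + 3)*(b - 3)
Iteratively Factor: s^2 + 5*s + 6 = (s + 2)*(s + 3)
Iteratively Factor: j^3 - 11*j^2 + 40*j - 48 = (j - 4)*(j^2 - 7*j + 12) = (j - 4)^2*(j - 3)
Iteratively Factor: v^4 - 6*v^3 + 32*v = (v - 4)*(v^3 - 2*v^2 - 8*v) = (v - 4)*(v + 2)*(v^2 - 4*v) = v*(v - 4)*(v + 2)*(v - 4)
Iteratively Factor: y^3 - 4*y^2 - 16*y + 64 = (y + 4)*(y^2 - 8*y + 16) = (y - 4)*(y + 4)*(y - 4)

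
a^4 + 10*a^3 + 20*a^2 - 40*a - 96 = (a - 2)*(a + 2)*(a + 4)*(a + 6)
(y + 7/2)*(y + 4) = y^2 + 15*y/2 + 14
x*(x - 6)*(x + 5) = x^3 - x^2 - 30*x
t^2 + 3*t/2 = t*(t + 3/2)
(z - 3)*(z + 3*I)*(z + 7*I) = z^3 - 3*z^2 + 10*I*z^2 - 21*z - 30*I*z + 63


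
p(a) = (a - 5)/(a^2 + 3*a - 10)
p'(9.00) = 0.00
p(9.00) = 0.04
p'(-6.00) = -1.42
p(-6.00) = -1.38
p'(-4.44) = -4.55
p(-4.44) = 2.62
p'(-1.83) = -0.11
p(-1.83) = 0.56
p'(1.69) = 4.43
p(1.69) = 1.60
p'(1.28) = 0.79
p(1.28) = 0.82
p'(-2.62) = -0.23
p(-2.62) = 0.69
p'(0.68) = 0.20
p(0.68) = 0.58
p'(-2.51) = -0.21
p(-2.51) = 0.67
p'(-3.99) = -1.39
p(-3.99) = 1.49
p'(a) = (-2*a - 3)*(a - 5)/(a^2 + 3*a - 10)^2 + 1/(a^2 + 3*a - 10) = (a^2 + 3*a - (a - 5)*(2*a + 3) - 10)/(a^2 + 3*a - 10)^2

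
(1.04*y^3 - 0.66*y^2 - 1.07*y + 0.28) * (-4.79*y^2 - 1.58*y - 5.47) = -4.9816*y^5 + 1.5182*y^4 + 0.479300000000001*y^3 + 3.9596*y^2 + 5.4105*y - 1.5316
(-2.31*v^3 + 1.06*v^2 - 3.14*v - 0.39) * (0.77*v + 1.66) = -1.7787*v^4 - 3.0184*v^3 - 0.6582*v^2 - 5.5127*v - 0.6474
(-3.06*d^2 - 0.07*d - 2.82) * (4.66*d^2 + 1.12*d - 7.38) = -14.2596*d^4 - 3.7534*d^3 + 9.3632*d^2 - 2.6418*d + 20.8116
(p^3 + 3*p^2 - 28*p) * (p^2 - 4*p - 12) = p^5 - p^4 - 52*p^3 + 76*p^2 + 336*p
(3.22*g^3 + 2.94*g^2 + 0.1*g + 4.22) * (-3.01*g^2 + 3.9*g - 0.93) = -9.6922*g^5 + 3.7086*g^4 + 8.1704*g^3 - 15.0464*g^2 + 16.365*g - 3.9246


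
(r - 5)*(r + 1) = r^2 - 4*r - 5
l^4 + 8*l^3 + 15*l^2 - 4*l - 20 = (l - 1)*(l + 2)^2*(l + 5)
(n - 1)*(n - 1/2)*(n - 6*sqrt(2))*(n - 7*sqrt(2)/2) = n^4 - 19*sqrt(2)*n^3/2 - 3*n^3/2 + 57*sqrt(2)*n^2/4 + 85*n^2/2 - 63*n - 19*sqrt(2)*n/4 + 21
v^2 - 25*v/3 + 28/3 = (v - 7)*(v - 4/3)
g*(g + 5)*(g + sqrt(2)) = g^3 + sqrt(2)*g^2 + 5*g^2 + 5*sqrt(2)*g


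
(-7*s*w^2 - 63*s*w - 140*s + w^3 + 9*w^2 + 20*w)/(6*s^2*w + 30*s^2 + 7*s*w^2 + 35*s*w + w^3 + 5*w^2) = (-7*s*w - 28*s + w^2 + 4*w)/(6*s^2 + 7*s*w + w^2)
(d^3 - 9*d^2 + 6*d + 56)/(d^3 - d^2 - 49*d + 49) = (d^2 - 2*d - 8)/(d^2 + 6*d - 7)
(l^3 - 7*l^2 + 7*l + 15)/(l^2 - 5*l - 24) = (-l^3 + 7*l^2 - 7*l - 15)/(-l^2 + 5*l + 24)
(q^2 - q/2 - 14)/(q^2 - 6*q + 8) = (q + 7/2)/(q - 2)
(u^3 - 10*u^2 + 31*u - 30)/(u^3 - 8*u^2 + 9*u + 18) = (u^2 - 7*u + 10)/(u^2 - 5*u - 6)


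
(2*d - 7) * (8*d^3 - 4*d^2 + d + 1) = 16*d^4 - 64*d^3 + 30*d^2 - 5*d - 7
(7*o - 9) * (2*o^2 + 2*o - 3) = 14*o^3 - 4*o^2 - 39*o + 27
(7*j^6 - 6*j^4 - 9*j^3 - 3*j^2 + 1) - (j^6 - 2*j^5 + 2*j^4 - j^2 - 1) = 6*j^6 + 2*j^5 - 8*j^4 - 9*j^3 - 2*j^2 + 2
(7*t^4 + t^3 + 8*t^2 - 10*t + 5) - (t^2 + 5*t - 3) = 7*t^4 + t^3 + 7*t^2 - 15*t + 8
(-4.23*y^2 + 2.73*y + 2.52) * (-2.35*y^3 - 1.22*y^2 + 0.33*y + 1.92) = 9.9405*y^5 - 1.2549*y^4 - 10.6485*y^3 - 10.2951*y^2 + 6.0732*y + 4.8384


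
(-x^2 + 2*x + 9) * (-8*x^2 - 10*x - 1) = 8*x^4 - 6*x^3 - 91*x^2 - 92*x - 9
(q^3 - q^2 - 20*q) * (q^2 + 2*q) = q^5 + q^4 - 22*q^3 - 40*q^2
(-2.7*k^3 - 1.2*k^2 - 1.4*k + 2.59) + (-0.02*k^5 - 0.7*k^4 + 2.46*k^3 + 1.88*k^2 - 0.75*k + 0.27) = -0.02*k^5 - 0.7*k^4 - 0.24*k^3 + 0.68*k^2 - 2.15*k + 2.86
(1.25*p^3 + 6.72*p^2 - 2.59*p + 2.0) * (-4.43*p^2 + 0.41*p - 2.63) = -5.5375*p^5 - 29.2571*p^4 + 10.9414*p^3 - 27.5955*p^2 + 7.6317*p - 5.26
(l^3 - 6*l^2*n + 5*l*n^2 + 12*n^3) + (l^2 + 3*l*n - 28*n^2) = l^3 - 6*l^2*n + l^2 + 5*l*n^2 + 3*l*n + 12*n^3 - 28*n^2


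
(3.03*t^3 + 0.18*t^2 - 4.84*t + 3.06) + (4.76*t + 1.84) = 3.03*t^3 + 0.18*t^2 - 0.0800000000000001*t + 4.9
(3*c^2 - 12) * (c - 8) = 3*c^3 - 24*c^2 - 12*c + 96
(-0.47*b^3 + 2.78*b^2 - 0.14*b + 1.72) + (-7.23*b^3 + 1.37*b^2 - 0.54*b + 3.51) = -7.7*b^3 + 4.15*b^2 - 0.68*b + 5.23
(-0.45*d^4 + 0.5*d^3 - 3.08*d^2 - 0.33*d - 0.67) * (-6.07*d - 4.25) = 2.7315*d^5 - 1.1225*d^4 + 16.5706*d^3 + 15.0931*d^2 + 5.4694*d + 2.8475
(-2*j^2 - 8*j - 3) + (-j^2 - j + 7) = -3*j^2 - 9*j + 4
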